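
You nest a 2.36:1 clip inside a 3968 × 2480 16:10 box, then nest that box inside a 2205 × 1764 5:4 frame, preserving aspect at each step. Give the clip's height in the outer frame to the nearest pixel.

934 px

2.36:1 in 3968×2480: fills the width, so the clip is 3968.00 × 1681.36.
The 16:10 canvas is width-limited in 2205×1764, giving 2205.00 × 1378.12; scale factor 0.5557.
The clip scales with it: height 1681.36 × 0.5557 ≈ 934.32.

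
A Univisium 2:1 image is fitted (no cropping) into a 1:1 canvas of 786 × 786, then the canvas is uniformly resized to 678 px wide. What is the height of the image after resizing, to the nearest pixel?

339 px

At 786×786 the image is width-limited, so height = 786 × 1/2 ≈ 393.00 px.
The frame scales by 678/786 = 0.8626; 393.00 × 0.8626 ≈ 339.00 px.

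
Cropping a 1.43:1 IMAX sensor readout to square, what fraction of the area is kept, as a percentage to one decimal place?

square is narrower than 1.43:1 IMAX, so the crop keeps the full height and trims the width.
Fraction kept = (1.000)/(1.430) ≈ 69.93%.

69.9%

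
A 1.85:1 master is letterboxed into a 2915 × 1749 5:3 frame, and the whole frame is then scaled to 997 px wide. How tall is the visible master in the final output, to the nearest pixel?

539 px

Fitted into 2915×1749, the master spans the width; its height is 2915 / 1.850 ≈ 1575.68 px.
The frame scales by 997/2915 = 0.3420; 1575.68 × 0.3420 ≈ 538.92 px.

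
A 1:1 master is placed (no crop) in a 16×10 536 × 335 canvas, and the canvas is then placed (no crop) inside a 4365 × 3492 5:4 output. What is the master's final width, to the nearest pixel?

2728 px

1:1 in 536×335: fills the height, so the master is 335.00 × 335.00.
The 16×10 canvas is width-limited in 4365×3492, giving 4365.00 × 2728.12; scale factor 8.1437.
Applying the same ×8.1437: 335.00 → 2728.12.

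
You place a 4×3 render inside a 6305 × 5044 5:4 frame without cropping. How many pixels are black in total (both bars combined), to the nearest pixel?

Since 1.333 > 1.250, the render is width-limited.
That makes the image 4728.7500 px tall (6305 × 3/4).
Leftover height: 5044 − 4728.7500 = 315.2500 px.
That's 315.2500 × 6305 ≈ 1987651 black pixels.

1987651 pixels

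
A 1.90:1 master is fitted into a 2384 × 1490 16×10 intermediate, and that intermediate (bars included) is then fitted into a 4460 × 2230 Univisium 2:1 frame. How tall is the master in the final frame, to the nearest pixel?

Inside the 2384×1490 canvas the master is width-limited at 2384.00 × 1254.74.
Second fit — the 16×10 canvas into 4460×2230 spans the height: 3568.00 × 2230.00 (×1.4966 from 2384×1490).
The master scales with it: height 1254.74 × 1.4966 ≈ 1877.89.

1878 px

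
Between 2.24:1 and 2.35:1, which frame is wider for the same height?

2.24 and 2.35; 2.35 > 2.24.

2.35:1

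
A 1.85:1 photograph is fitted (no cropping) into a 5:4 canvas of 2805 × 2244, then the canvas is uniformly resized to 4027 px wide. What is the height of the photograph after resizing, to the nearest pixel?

2177 px

At 2805×2244 the photograph is width-limited, so height = 2805 / 1.850 ≈ 1516.22 px.
Resizing to 4027 px wide multiplies everything by 1.4357: 1516.22 → 2176.76 px.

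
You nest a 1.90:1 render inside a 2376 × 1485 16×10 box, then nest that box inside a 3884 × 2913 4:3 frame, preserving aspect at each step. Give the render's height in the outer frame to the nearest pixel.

Inside the 2376×1485 canvas the render is width-limited at 2376.00 × 1250.53.
The 16×10 canvas is width-limited in 3884×2913, giving 3884.00 × 2427.50; scale factor 1.6347.
So the render's height is 1250.53 × 1.6347 ≈ 2044.21.

2044 px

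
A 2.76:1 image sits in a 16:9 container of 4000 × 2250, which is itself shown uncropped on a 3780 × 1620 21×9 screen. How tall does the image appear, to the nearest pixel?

1043 px

First fit — 2.76:1 into 4000×2250 spans the width: 4000.00 × 1449.28.
Second fit — the 16:9 canvas into 3780×1620 spans the height: 2880.00 × 1620.00 (×0.7200 from 4000×2250).
So the image's height is 1449.28 × 0.7200 ≈ 1043.48.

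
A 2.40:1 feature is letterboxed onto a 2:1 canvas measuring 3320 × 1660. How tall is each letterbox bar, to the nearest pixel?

138 px

2.40:1 (2.400) > 2:1 (2.000), so the feature fills the width.
That makes the image 1383.33 px tall (3320 / 2.400).
Leftover height: 1660 − 1383.33 = 276.67 px → 138.33 each side.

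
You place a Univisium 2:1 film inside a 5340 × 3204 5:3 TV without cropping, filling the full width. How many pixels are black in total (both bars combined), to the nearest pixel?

2851560 pixels

That makes the image 2670.0000 px tall (5340 × 1/2).
Black = 3204 − 2670.0000 = 534.0000 px.
Across the 5340-px span: 534.0000 × 5340 ≈ 2851560 px.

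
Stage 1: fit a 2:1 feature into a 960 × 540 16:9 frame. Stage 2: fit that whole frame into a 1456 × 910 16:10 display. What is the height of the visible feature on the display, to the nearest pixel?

728 px

2:1 in 960×540: fills the width, so the feature is 960.00 × 480.00.
The 16:9 canvas is width-limited in 1456×910, giving 1456.00 × 819.00; scale factor 1.5167.
Applying the same ×1.5167: 480.00 → 728.00.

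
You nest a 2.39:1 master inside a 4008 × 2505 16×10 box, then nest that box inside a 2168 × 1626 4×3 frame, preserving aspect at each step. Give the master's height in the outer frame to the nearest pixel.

2.39:1 in 4008×2505: fills the width, so the master is 4008.00 × 1676.99.
Second fit — the 16×10 canvas into 2168×1626 spans the width: 2168.00 × 1355.00 (×0.5409 from 4008×2505).
The master scales with it: height 1676.99 × 0.5409 ≈ 907.11.

907 px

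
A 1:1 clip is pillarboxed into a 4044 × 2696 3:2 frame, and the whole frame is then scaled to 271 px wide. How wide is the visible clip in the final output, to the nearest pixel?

181 px

In the 4044×2696 frame the clip fills the height: width = 2696 × 1/1 ≈ 2696.00 px.
Resizing to 271 px wide multiplies everything by 0.0670: 2696.00 → 180.67 px.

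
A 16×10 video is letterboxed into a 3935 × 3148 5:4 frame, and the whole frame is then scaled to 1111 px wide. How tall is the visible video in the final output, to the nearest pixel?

At 3935×3148 the video is width-limited, so height = 3935 × 10/16 ≈ 2459.38 px.
Scaling 3935 → 1111 is ×0.2823, so the height becomes 2459.38 × 0.2823 ≈ 694.38 px.

694 px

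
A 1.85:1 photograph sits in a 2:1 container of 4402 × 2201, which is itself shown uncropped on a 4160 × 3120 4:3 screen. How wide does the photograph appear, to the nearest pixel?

1.85:1 in 4402×2201: fills the height, so the photograph is 4071.85 × 2201.00.
Second fit — the 2:1 canvas into 4160×3120 spans the width: 4160.00 × 2080.00 (×0.9450 from 4402×2201).
So the photograph's width is 4071.85 × 0.9450 ≈ 3848.00.

3848 px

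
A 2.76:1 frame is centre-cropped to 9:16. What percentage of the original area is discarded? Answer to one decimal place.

Going from 2.76:1 to 9:16 means cutting width while keeping height.
(0.562)/(2.760) ≈ 0.204 of the area survives, leaving 79.62% discarded.

79.6%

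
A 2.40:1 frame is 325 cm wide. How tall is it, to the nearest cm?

135 cm

325 / 2.400 = 135.42.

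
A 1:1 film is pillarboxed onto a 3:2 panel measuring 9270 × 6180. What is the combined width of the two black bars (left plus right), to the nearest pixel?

1:1 is narrower than 3:2, so it spans the full height.
The film is 6180 × 1/1 ≈ 6180.00 px wide.
Black = 9270 − 6180.00 = 3090.00 px.

3090 px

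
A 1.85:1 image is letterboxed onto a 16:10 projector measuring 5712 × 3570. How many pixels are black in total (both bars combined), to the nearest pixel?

2755654 pixels

Since 1.850 > 1.600, the image is width-limited.
The image is 5712 / 1.850 ≈ 3087.5676 px tall.
Black = 3570 − 3087.5676 = 482.4324 px.
That's 482.4324 × 5712 ≈ 2755654 black pixels.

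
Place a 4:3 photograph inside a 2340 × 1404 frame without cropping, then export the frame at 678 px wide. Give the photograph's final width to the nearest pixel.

In the 2340×1404 frame the photograph fills the height: width = 1404 × 4/3 ≈ 1872.00 px.
Resizing to 678 px wide multiplies everything by 0.2897: 1872.00 → 542.40 px.

542 px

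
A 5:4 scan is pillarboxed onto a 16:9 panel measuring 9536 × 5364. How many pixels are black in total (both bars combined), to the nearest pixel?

15185484 pixels

5:4 (1.250) < 16:9 (1.778), so the scan fills the height.
The scan is 5364 × 5/4 ≈ 6705.0000 px wide.
9536 − 6705.0000 = 2831.0000 px of bars.
Bar area = 2831.0000 × 5364 ≈ 15185484 px.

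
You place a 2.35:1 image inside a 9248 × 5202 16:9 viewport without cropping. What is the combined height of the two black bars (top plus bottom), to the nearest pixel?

2.35:1 is wider than 16:9, so it spans the full width.
The image is 9248 / 2.350 ≈ 3935.32 px tall.
5202 − 3935.32 = 1266.68 px of bars.

1267 px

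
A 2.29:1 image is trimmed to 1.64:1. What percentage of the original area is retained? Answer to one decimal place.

1.64:1 is narrower than 2.29:1, so the crop keeps the full height and trims the width.
Area ratio = (1.640)/(2.290) = 71.62% retained.

71.6%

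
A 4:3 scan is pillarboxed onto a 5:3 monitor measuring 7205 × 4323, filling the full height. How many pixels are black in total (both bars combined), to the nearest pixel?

6229443 pixels

Content width = 4323 × 4/3 ≈ 5764.0000 px.
7205 − 5764.0000 = 1441.0000 px of bars.
That's 1441.0000 × 4323 ≈ 6229443 black pixels.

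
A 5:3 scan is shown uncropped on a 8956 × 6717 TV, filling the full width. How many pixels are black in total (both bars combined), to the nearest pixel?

12031490 pixels

The scan is 8956 × 3/5 ≈ 5373.6000 px tall.
6717 − 5373.6000 = 1343.4000 px of bars.
Bar area = 1343.4000 × 8956 ≈ 12031490 px.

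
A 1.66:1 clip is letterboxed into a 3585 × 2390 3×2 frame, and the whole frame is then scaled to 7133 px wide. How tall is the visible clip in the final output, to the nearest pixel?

4297 px

In the 3585×2390 frame the clip fills the width: height = 3585 / 1.660 ≈ 2159.64 px.
Scaling 3585 → 7133 is ×1.9897, so the height becomes 2159.64 × 1.9897 ≈ 4296.99 px.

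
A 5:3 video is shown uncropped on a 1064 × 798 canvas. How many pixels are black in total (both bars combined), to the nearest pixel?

5:3 is wider than 4×3, so it spans the full width.
That makes the image 638.4000 px tall (1064 × 3/5).
Leftover height: 798 − 638.4000 = 159.6000 px.
Across the 1064-px span: 159.6000 × 1064 ≈ 169814 px.

169814 pixels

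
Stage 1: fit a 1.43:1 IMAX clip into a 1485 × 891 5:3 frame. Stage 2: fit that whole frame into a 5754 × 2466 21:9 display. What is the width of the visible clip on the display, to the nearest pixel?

First fit — 1.43:1 IMAX into 1485×891 spans the height: 1274.13 × 891.00.
5:3 in 5754×2466: fills the height, so the intermediate becomes 4110.00 × 2466.00 — a scale of ×2.7677.
The clip scales with it: width 1274.13 × 2.7677 ≈ 3526.38.

3526 px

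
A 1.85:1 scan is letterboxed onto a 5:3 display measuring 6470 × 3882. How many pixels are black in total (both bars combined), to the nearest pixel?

1.85:1 is wider than 5:3, so it spans the full width.
The scan is 6470 / 1.850 ≈ 3497.2973 px tall.
Leftover height: 3882 − 3497.2973 = 384.7027 px.
That's 384.7027 × 6470 ≈ 2489026 black pixels.

2489026 pixels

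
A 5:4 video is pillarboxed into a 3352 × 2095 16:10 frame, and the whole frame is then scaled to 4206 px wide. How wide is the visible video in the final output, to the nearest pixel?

Fitted into 3352×2095, the video spans the height; its width is 2095 × 5/4 ≈ 2618.75 px.
Scaling 3352 → 4206 is ×1.2548, so the width becomes 2618.75 × 1.2548 ≈ 3285.94 px.

3286 px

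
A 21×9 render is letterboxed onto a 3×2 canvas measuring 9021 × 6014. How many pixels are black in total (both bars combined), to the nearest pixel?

21×9 is wider than 3×2, so it spans the full width.
The render is 9021 × 9/21 ≈ 3866.1429 px tall.
Leftover height: 6014 − 3866.1429 = 2147.8571 px.
Bar area = 2147.8571 × 9021 ≈ 19375819 px.

19375819 pixels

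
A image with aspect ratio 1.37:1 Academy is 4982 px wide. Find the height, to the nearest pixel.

3636 px

Height = 4982 / 1.370 = 3636.50.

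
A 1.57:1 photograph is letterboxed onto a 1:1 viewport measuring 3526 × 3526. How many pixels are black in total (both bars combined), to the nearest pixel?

4513774 pixels

1.57:1 is wider than 1:1, so it spans the full width.
That makes the image 2245.8599 px tall (3526 / 1.570).
Black = 3526 − 2245.8599 = 1280.1401 px.
Across the 3526-px span: 1280.1401 × 3526 ≈ 4513774 px.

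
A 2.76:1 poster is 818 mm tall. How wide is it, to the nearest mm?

818 × 2.760 = 2257.68.

2258 mm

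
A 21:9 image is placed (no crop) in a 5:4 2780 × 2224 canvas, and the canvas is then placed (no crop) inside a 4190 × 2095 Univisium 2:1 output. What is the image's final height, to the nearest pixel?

1122 px

First fit — 21:9 into 2780×2224 spans the width: 2780.00 × 1191.43.
Second fit — the 5:4 canvas into 4190×2095 spans the height: 2618.75 × 2095.00 (×0.9420 from 2780×2224).
So the image's height is 1191.43 × 0.9420 ≈ 1122.32.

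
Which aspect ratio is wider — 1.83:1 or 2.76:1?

2.76:1

1.83 and 2.76; 2.76 > 1.83.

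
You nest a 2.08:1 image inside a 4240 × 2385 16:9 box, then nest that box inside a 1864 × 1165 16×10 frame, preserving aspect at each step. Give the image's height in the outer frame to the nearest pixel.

896 px

2.08:1 in 4240×2385: fills the width, so the image is 4240.00 × 2038.46.
Second fit — the 16:9 canvas into 1864×1165 spans the width: 1864.00 × 1048.50 (×0.4396 from 4240×2385).
So the image's height is 2038.46 × 0.4396 ≈ 896.15.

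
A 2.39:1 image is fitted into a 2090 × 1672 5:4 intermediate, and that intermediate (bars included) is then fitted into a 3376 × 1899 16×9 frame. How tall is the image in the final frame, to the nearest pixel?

First fit — 2.39:1 into 2090×1672 spans the width: 2090.00 × 874.48.
The 5:4 canvas is height-limited in 3376×1899, giving 2373.75 × 1899.00; scale factor 1.1358.
So the image's height is 874.48 × 1.1358 ≈ 993.20.

993 px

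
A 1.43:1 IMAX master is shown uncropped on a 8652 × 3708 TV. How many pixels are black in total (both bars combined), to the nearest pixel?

1.43:1 IMAX (1.430) < 21:9 (2.333), so the master fills the height.
That makes the image 5302.4400 px wide (3708 × 1.430).
Leftover width: 8652 − 5302.4400 = 3349.5600 px.
That's 3349.5600 × 3708 ≈ 12420168 black pixels.

12420168 pixels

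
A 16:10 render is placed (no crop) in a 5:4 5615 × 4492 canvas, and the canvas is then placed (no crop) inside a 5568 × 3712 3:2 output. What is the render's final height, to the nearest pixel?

First fit — 16:10 into 5615×4492 spans the width: 5615.00 × 3509.38.
Second fit — the 5:4 canvas into 5568×3712 spans the height: 4640.00 × 3712.00 (×0.8264 from 5615×4492).
Applying the same ×0.8264: 3509.38 → 2900.00.

2900 px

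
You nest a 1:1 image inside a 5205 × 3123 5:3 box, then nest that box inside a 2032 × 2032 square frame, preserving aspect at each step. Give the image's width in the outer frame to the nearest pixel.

Inside the 5205×3123 canvas the image is height-limited at 3123.00 × 3123.00.
The 5:3 canvas is width-limited in 2032×2032, giving 2032.00 × 1219.20; scale factor 0.3904.
So the image's width is 3123.00 × 0.3904 ≈ 1219.20.

1219 px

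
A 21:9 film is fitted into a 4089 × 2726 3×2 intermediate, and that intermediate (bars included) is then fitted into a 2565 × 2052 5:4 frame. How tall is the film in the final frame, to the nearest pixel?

1099 px

21:9 in 4089×2726: fills the width, so the film is 4089.00 × 1752.43.
The 3×2 canvas is width-limited in 2565×2052, giving 2565.00 × 1710.00; scale factor 0.6273.
Applying the same ×0.6273: 1752.43 → 1099.29.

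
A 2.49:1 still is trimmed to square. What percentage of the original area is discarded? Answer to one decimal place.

59.8%

Going from 2.49:1 to square means cutting width while keeping height.
Fraction kept = (1.000)/(2.490) ≈ 40.16%, so 59.84% is lost.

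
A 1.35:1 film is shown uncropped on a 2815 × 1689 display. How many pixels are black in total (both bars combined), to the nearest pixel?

903362 pixels

1.35:1 (1.350) < 5:3 (1.667), so the film fills the height.
The film is 1689 × 1.350 ≈ 2280.1500 px wide.
Leftover width: 2815 − 2280.1500 = 534.8500 px.
Across the 1689-px span: 534.8500 × 1689 ≈ 903362 px.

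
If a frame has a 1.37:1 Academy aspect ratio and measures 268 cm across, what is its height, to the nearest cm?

196 cm

Height = 268 / 1.370 = 195.62.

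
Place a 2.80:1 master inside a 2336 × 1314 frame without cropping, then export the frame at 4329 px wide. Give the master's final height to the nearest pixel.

Fitted into 2336×1314, the master spans the width; its height is 2336 / 2.800 ≈ 834.29 px.
Resizing to 4329 px wide multiplies everything by 1.8532: 834.29 → 1546.07 px.

1546 px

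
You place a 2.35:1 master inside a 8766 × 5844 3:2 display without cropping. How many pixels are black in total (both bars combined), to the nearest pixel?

Since 2.350 > 1.500, the master is width-limited.
That makes the image 3730.2128 px tall (8766 / 2.350).
Black = 5844 − 3730.2128 = 2113.7872 px.
Bar area = 2113.7872 × 8766 ≈ 18529459 px.

18529459 pixels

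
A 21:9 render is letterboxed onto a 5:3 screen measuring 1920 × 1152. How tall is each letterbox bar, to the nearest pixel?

165 px

21:9 (2.333) > 5:3 (1.667), so the render fills the width.
The render is 1920 × 9/21 ≈ 822.86 px tall.
Leftover height: 1152 − 822.86 = 329.14 px → 164.57 each side.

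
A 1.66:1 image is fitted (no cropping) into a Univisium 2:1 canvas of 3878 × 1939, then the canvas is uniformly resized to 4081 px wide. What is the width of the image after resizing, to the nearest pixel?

3387 px

At 3878×1939 the image is height-limited, so width = 1939 × 1.660 ≈ 3218.74 px.
Resizing to 4081 px wide multiplies everything by 1.0523: 3218.74 → 3387.23 px.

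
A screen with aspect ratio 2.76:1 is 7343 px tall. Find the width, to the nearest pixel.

20267 px

7343 × 2.760 = 20266.68.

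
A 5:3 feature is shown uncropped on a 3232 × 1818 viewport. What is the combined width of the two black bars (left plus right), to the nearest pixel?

5:3 (1.667) < 16×9 (1.778), so the feature fills the height.
The feature is 1818 × 5/3 ≈ 3030.00 px wide.
Leftover width: 3232 − 3030.00 = 202.00 px.

202 px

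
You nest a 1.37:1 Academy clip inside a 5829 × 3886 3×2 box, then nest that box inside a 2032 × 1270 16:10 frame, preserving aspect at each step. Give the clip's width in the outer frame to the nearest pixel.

1740 px

1.37:1 Academy in 5829×3886: fills the height, so the clip is 5323.82 × 3886.00.
3×2 in 2032×1270: fills the height, so the intermediate becomes 1905.00 × 1270.00 — a scale of ×0.3268.
The clip scales with it: width 5323.82 × 0.3268 ≈ 1739.90.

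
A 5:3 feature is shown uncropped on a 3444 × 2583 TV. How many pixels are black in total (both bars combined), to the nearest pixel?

1779170 pixels

5:3 is wider than 4:3, so it spans the full width.
The feature is 3444 × 3/5 ≈ 2066.4000 px tall.
Black = 2583 − 2066.4000 = 516.6000 px.
Across the 3444-px span: 516.6000 × 3444 ≈ 1779170 px.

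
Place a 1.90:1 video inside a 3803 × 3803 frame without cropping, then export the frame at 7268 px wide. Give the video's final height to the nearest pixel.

3825 px

In the 3803×3803 frame the video fills the width: height = 3803 / 1.900 ≈ 2001.58 px.
Scaling 3803 → 7268 is ×1.9111, so the height becomes 2001.58 × 1.9111 ≈ 3825.26 px.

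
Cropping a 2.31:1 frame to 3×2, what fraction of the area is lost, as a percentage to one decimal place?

The height stays; only width is cut (since 3×2 is narrower than 2.31:1).
Fraction kept = (1.500)/(2.310) ≈ 64.94%, so 35.06% is lost.

35.1%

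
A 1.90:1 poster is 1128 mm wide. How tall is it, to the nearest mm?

At 1.90:1, 1128 / 1.900 ≈ 593.68.

594 mm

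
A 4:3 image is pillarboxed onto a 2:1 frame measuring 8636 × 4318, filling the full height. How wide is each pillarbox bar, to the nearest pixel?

1439 px

Content width = 4318 × 4/3 ≈ 5757.33 px.
Black = 8636 − 5757.33 = 2878.67 px, or 1439.33 per bar.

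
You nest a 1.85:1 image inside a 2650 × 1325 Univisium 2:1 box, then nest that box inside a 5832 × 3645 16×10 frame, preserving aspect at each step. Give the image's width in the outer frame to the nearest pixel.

Inside the 2650×1325 canvas the image is height-limited at 2451.25 × 1325.00.
Second fit — the Univisium 2:1 canvas into 5832×3645 spans the width: 5832.00 × 2916.00 (×2.2008 from 2650×1325).
Applying the same ×2.2008: 2451.25 → 5394.60.

5395 px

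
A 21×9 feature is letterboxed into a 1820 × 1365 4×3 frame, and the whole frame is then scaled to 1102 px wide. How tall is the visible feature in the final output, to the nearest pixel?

472 px

Fitted into 1820×1365, the feature spans the width; its height is 1820 × 9/21 ≈ 780.00 px.
Scaling 1820 → 1102 is ×0.6055, so the height becomes 780.00 × 0.6055 ≈ 472.29 px.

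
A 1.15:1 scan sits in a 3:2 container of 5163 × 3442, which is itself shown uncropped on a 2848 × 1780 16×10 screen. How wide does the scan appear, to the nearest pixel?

First fit — 1.15:1 into 5163×3442 spans the height: 3958.30 × 3442.00.
The 3:2 canvas is height-limited in 2848×1780, giving 2670.00 × 1780.00; scale factor 0.5171.
Applying the same ×0.5171: 3958.30 → 2047.00.

2047 px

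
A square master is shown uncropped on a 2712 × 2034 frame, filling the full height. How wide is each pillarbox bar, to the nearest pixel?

That makes the image 2034.00 px wide (2034 × 1/1).
Black = 2712 − 2034.00 = 678.00 px, or 339.00 per bar.

339 px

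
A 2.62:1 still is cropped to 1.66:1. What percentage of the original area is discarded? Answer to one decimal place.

1.66:1 is narrower than 2.62:1, so the crop keeps the full height and trims the width.
Fraction kept = (1.660)/(2.620) ≈ 63.36%, so 36.64% is lost.

36.6%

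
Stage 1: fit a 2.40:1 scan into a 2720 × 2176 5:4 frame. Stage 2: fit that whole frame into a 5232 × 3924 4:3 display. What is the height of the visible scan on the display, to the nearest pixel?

Inside the 2720×2176 canvas the scan is width-limited at 2720.00 × 1133.33.
5:4 in 5232×3924: fills the height, so the intermediate becomes 4905.00 × 3924.00 — a scale of ×1.8033.
So the scan's height is 1133.33 × 1.8033 ≈ 2043.75.

2044 px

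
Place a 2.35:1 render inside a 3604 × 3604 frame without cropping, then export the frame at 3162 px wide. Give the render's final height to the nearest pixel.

At 3604×3604 the render is width-limited, so height = 3604 / 2.350 ≈ 1533.62 px.
Resizing to 3162 px wide multiplies everything by 0.8774: 1533.62 → 1345.53 px.

1346 px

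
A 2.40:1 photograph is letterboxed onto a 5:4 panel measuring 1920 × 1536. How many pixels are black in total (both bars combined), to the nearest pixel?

2.40:1 (2.400) > 5:4 (1.250), so the photograph fills the width.
The photograph is 1920 / 2.400 ≈ 800.0000 px tall.
Black = 1536 − 800.0000 = 736.0000 px.
That's 736.0000 × 1920 ≈ 1413120 black pixels.

1413120 pixels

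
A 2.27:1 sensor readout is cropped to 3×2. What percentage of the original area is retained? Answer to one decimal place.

66.1%

Going from 2.27:1 to 3×2 means cutting width while keeping height.
Area ratio = (1.500)/(2.270) = 66.08% retained.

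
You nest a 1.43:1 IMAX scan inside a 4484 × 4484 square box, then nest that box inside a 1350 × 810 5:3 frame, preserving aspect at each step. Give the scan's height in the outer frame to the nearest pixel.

1.43:1 IMAX in 4484×4484: fills the width, so the scan is 4484.00 × 3135.66.
The square canvas is height-limited in 1350×810, giving 810.00 × 810.00; scale factor 0.1806.
The scan scales with it: height 3135.66 × 0.1806 ≈ 566.43.

566 px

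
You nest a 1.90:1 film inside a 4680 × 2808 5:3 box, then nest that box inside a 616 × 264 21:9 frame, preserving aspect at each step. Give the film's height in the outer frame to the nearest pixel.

First fit — 1.90:1 into 4680×2808 spans the width: 4680.00 × 2463.16.
Second fit — the 5:3 canvas into 616×264 spans the height: 440.00 × 264.00 (×0.0940 from 4680×2808).
The film scales with it: height 2463.16 × 0.0940 ≈ 231.58.

232 px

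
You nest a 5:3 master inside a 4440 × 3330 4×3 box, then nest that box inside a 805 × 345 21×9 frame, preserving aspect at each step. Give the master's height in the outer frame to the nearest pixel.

276 px

First fit — 5:3 into 4440×3330 spans the width: 4440.00 × 2664.00.
4×3 in 805×345: fills the height, so the intermediate becomes 460.00 × 345.00 — a scale of ×0.1036.
So the master's height is 2664.00 × 0.1036 ≈ 276.00.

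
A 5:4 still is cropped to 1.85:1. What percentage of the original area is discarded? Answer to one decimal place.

The width stays; only height is cut (since 1.85:1 is wider than 5:4).
Fraction kept = (1.250)/(1.850) ≈ 67.57%, so 32.43% is lost.

32.4%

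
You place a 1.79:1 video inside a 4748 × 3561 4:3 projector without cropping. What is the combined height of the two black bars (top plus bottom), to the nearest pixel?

908 px

1.79:1 (1.790) > 4:3 (1.333), so the video fills the width.
That makes the image 2652.51 px tall (4748 / 1.790).
Leftover height: 3561 − 2652.51 = 908.49 px.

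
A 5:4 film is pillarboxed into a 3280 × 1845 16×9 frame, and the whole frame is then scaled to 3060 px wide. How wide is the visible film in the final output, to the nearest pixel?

2152 px

Fitted into 3280×1845, the film spans the height; its width is 1845 × 5/4 ≈ 2306.25 px.
Resizing to 3060 px wide multiplies everything by 0.9329: 2306.25 → 2151.56 px.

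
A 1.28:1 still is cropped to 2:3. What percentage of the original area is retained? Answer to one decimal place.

The height stays; only width is cut (since 2:3 is narrower than 1.28:1).
Fraction kept = (0.667)/(1.280) ≈ 52.08%.

52.1%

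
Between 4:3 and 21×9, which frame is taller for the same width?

4:3 = 1.333 and 21×9 = 2.333; 2.333 > 1.333. The smaller width-to-height ratio is the taller frame.

4:3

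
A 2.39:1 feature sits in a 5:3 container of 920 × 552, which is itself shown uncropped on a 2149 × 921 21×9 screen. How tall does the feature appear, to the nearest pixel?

First fit — 2.39:1 into 920×552 spans the width: 920.00 × 384.94.
The 5:3 canvas is height-limited in 2149×921, giving 1535.00 × 921.00; scale factor 1.6685.
So the feature's height is 384.94 × 1.6685 ≈ 642.26.

642 px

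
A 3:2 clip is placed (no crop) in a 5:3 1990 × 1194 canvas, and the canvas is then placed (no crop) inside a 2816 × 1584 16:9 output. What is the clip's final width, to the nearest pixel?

2376 px

Inside the 1990×1194 canvas the clip is height-limited at 1791.00 × 1194.00.
Second fit — the 5:3 canvas into 2816×1584 spans the height: 2640.00 × 1584.00 (×1.3266 from 1990×1194).
The clip scales with it: width 1791.00 × 1.3266 ≈ 2376.00.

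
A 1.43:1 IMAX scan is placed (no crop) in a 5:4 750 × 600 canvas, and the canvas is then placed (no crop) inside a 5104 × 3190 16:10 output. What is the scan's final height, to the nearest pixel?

2788 px

First fit — 1.43:1 IMAX into 750×600 spans the width: 750.00 × 524.48.
The 5:4 canvas is height-limited in 5104×3190, giving 3987.50 × 3190.00; scale factor 5.3167.
Applying the same ×5.3167: 524.48 → 2788.46.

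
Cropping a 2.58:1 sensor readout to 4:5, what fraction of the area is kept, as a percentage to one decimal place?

31.0%

Going from 2.58:1 to 4:5 means cutting width while keeping height.
Fraction kept = (0.800)/(2.580) ≈ 31.01%.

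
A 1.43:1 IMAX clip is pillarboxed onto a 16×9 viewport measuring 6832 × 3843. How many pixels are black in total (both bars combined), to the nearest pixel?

Since 1.430 < 1.778, the clip is height-limited.
Content width = 3843 × 1.430 ≈ 5495.4900 px.
Black = 6832 − 5495.4900 = 1336.5100 px.
Bar area = 1336.5100 × 3843 ≈ 5136208 px.

5136208 pixels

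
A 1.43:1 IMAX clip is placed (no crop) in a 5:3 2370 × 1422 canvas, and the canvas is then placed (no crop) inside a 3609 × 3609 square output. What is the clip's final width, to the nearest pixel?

Inside the 2370×1422 canvas the clip is height-limited at 2033.46 × 1422.00.
The 5:3 canvas is width-limited in 3609×3609, giving 3609.00 × 2165.40; scale factor 1.5228.
The clip scales with it: width 2033.46 × 1.5228 ≈ 3096.52.

3097 px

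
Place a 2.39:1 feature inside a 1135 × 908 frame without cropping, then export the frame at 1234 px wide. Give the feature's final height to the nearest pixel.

Fitted into 1135×908, the feature spans the width; its height is 1135 / 2.390 ≈ 474.90 px.
Resizing to 1234 px wide multiplies everything by 1.0872: 474.90 → 516.32 px.

516 px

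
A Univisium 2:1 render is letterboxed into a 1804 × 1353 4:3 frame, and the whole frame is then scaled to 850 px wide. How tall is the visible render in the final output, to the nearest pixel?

Fitted into 1804×1353, the render spans the width; its height is 1804 × 1/2 ≈ 902.00 px.
Scaling 1804 → 850 is ×0.4712, so the height becomes 902.00 × 0.4712 ≈ 425.00 px.

425 px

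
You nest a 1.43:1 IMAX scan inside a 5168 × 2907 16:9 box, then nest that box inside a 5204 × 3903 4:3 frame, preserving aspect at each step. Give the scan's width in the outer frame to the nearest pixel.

1.43:1 IMAX in 5168×2907: fills the height, so the scan is 4157.01 × 2907.00.
Second fit — the 16:9 canvas into 5204×3903 spans the width: 5204.00 × 2927.25 (×1.0070 from 5168×2907).
So the scan's width is 4157.01 × 1.0070 ≈ 4185.97.

4186 px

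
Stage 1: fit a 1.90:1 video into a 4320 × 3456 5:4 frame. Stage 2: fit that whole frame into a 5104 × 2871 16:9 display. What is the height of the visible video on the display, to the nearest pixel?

First fit — 1.90:1 into 4320×3456 spans the width: 4320.00 × 2273.68.
The 5:4 canvas is height-limited in 5104×2871, giving 3588.75 × 2871.00; scale factor 0.8307.
Applying the same ×0.8307: 2273.68 → 1888.82.

1889 px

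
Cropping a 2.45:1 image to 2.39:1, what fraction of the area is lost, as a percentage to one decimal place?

2.4%

2.39:1 is narrower than 2.45:1, so the crop keeps the full height and trims the width.
Area ratio = (2.390)/(2.450) = 97.55%; the remaining 2.45% is cropped out.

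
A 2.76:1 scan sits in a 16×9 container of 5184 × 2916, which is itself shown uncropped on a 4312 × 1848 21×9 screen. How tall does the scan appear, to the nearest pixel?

1190 px

2.76:1 in 5184×2916: fills the width, so the scan is 5184.00 × 1878.26.
The 16×9 canvas is height-limited in 4312×1848, giving 3285.33 × 1848.00; scale factor 0.6337.
So the scan's height is 1878.26 × 0.6337 ≈ 1190.34.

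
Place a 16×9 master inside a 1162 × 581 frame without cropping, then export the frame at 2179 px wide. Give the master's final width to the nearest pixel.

1937 px

At 1162×581 the master is height-limited, so width = 581 × 16/9 ≈ 1032.89 px.
The frame scales by 2179/1162 = 1.8752; 1032.89 × 1.8752 ≈ 1936.89 px.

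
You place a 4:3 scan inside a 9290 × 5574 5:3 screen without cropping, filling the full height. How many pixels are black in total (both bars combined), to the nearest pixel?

That makes the image 7432.0000 px wide (5574 × 4/3).
Leftover width: 9290 − 7432.0000 = 1858.0000 px.
That's 1858.0000 × 5574 ≈ 10356492 black pixels.

10356492 pixels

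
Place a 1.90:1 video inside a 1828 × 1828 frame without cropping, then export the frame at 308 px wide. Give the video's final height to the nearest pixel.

162 px

Fitted into 1828×1828, the video spans the width; its height is 1828 / 1.900 ≈ 962.11 px.
Scaling 1828 → 308 is ×0.1685, so the height becomes 962.11 × 0.1685 ≈ 162.11 px.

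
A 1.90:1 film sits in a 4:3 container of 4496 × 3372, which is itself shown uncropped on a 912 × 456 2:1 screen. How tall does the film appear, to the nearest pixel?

First fit — 1.90:1 into 4496×3372 spans the width: 4496.00 × 2366.32.
Second fit — the 4:3 canvas into 912×456 spans the height: 608.00 × 456.00 (×0.1352 from 4496×3372).
The film scales with it: height 2366.32 × 0.1352 ≈ 320.00.

320 px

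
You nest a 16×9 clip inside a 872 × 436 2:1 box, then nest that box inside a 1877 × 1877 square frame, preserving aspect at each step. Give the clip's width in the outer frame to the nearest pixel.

1668 px

Inside the 872×436 canvas the clip is height-limited at 775.11 × 436.00.
Second fit — the 2:1 canvas into 1877×1877 spans the width: 1877.00 × 938.50 (×2.1525 from 872×436).
Applying the same ×2.1525: 775.11 → 1668.44.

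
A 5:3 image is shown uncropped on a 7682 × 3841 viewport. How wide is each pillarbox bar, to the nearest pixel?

5:3 is narrower than Univisium 2:1, so it spans the full height.
That makes the image 6401.67 px wide (3841 × 5/3).
Black = 7682 − 6401.67 = 1280.33 px, or 640.17 per bar.

640 px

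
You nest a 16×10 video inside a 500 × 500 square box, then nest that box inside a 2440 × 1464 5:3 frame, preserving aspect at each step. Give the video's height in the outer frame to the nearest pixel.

915 px

Inside the 500×500 canvas the video is width-limited at 500.00 × 312.50.
Second fit — the square canvas into 2440×1464 spans the height: 1464.00 × 1464.00 (×2.9280 from 500×500).
The video scales with it: height 312.50 × 2.9280 ≈ 915.00.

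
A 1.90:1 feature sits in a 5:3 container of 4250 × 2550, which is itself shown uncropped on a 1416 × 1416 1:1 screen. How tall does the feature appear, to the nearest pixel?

Inside the 4250×2550 canvas the feature is width-limited at 4250.00 × 2236.84.
The 5:3 canvas is width-limited in 1416×1416, giving 1416.00 × 849.60; scale factor 0.3332.
So the feature's height is 2236.84 × 0.3332 ≈ 745.26.

745 px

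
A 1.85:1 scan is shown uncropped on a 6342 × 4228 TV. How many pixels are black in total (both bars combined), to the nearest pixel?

5072914 pixels

Since 1.850 > 1.500, the scan is width-limited.
Content height = 6342 / 1.850 ≈ 3428.1081 px.
Black = 4228 − 3428.1081 = 799.8919 px.
Across the 6342-px span: 799.8919 × 6342 ≈ 5072914 px.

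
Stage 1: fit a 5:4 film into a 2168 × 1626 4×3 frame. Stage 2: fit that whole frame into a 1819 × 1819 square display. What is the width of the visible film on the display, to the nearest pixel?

Inside the 2168×1626 canvas the film is height-limited at 2032.50 × 1626.00.
Second fit — the 4×3 canvas into 1819×1819 spans the width: 1819.00 × 1364.25 (×0.8390 from 2168×1626).
The film scales with it: width 2032.50 × 0.8390 ≈ 1705.31.

1705 px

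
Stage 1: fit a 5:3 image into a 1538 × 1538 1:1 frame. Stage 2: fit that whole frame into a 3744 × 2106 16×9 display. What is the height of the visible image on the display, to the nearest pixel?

1264 px

First fit — 5:3 into 1538×1538 spans the width: 1538.00 × 922.80.
The 1:1 canvas is height-limited in 3744×2106, giving 2106.00 × 2106.00; scale factor 1.3693.
Applying the same ×1.3693: 922.80 → 1263.60.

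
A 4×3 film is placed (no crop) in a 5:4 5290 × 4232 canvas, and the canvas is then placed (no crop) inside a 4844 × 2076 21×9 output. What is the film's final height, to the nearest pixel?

First fit — 4×3 into 5290×4232 spans the width: 5290.00 × 3967.50.
The 5:4 canvas is height-limited in 4844×2076, giving 2595.00 × 2076.00; scale factor 0.4905.
So the film's height is 3967.50 × 0.4905 ≈ 1946.25.

1946 px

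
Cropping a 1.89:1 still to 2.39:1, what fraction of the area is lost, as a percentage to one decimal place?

20.9%

2.39:1 is wider than 1.89:1, so the crop keeps the full width and trims the height.
Fraction kept = (1.890)/(2.390) ≈ 79.08%, so 20.92% is lost.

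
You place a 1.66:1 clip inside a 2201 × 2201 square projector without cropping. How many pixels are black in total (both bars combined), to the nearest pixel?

1.66:1 (1.660) > square (1.000), so the clip fills the width.
That makes the image 1325.9036 px tall (2201 / 1.660).
Black = 2201 − 1325.9036 = 875.0964 px.
That's 875.0964 × 2201 ≈ 1926087 black pixels.

1926087 pixels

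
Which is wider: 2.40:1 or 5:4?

2.4 and 5:4 = 1.25; 2.4 > 1.25.

2.40:1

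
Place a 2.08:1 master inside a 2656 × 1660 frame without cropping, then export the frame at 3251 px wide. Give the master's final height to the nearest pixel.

Fitted into 2656×1660, the master spans the width; its height is 2656 / 2.080 ≈ 1276.92 px.
Scaling 2656 → 3251 is ×1.2240, so the height becomes 1276.92 × 1.2240 ≈ 1562.98 px.

1563 px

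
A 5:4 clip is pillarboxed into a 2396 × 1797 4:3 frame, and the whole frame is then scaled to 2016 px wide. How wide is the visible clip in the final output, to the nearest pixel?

1890 px

In the 2396×1797 frame the clip fills the height: width = 1797 × 5/4 ≈ 2246.25 px.
Scaling 2396 → 2016 is ×0.8414, so the width becomes 2246.25 × 0.8414 ≈ 1890.00 px.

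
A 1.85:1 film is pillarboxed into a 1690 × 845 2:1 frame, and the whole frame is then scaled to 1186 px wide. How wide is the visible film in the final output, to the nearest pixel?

1097 px

In the 1690×845 frame the film fills the height: width = 845 × 1.850 ≈ 1563.25 px.
Resizing to 1186 px wide multiplies everything by 0.7018: 1563.25 → 1097.05 px.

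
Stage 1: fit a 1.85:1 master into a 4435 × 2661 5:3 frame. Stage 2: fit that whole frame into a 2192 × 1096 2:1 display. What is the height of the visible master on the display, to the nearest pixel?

987 px

First fit — 1.85:1 into 4435×2661 spans the width: 4435.00 × 2397.30.
Second fit — the 5:3 canvas into 2192×1096 spans the height: 1826.67 × 1096.00 (×0.4119 from 4435×2661).
So the master's height is 2397.30 × 0.4119 ≈ 987.39.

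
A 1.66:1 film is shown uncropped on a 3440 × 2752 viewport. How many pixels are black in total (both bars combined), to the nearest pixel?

2338205 pixels

1.66:1 is wider than 5:4, so it spans the full width.
Content height = 3440 / 1.660 ≈ 2072.2892 px.
Leftover height: 2752 − 2072.2892 = 679.7108 px.
That's 679.7108 × 3440 ≈ 2338205 black pixels.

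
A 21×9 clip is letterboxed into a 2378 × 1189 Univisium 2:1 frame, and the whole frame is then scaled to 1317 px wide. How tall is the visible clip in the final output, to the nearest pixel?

564 px

Fitted into 2378×1189, the clip spans the width; its height is 2378 × 9/21 ≈ 1019.14 px.
Resizing to 1317 px wide multiplies everything by 0.5538: 1019.14 → 564.43 px.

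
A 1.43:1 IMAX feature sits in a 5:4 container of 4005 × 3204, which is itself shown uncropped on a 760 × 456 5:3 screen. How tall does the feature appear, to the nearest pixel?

399 px

1.43:1 IMAX in 4005×3204: fills the width, so the feature is 4005.00 × 2800.70.
The 5:4 canvas is height-limited in 760×456, giving 570.00 × 456.00; scale factor 0.1423.
The feature scales with it: height 2800.70 × 0.1423 ≈ 398.60.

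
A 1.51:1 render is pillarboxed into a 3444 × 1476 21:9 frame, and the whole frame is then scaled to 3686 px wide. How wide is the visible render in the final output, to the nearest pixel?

2385 px

At 3444×1476 the render is height-limited, so width = 1476 × 1.510 ≈ 2228.76 px.
Scaling 3444 → 3686 is ×1.0703, so the width becomes 2228.76 × 1.0703 ≈ 2385.37 px.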